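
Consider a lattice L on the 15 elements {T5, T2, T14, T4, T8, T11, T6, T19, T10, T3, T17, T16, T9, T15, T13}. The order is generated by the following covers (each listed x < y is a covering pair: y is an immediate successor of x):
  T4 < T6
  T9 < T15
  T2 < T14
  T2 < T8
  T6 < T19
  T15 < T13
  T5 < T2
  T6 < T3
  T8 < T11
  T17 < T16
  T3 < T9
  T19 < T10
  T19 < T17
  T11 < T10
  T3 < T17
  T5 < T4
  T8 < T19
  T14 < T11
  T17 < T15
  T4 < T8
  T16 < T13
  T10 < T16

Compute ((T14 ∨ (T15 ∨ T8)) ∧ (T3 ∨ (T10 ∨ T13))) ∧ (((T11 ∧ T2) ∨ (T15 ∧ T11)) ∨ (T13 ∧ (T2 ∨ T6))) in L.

T15 ∨ T8 = T15
T14 ∨ T15 = T13
T10 ∨ T13 = T13
T3 ∨ T13 = T13
T13 ∧ T13 = T13
T11 ∧ T2 = T2
T15 ∧ T11 = T8
T2 ∨ T8 = T8
T2 ∨ T6 = T19
T13 ∧ T19 = T19
T8 ∨ T19 = T19
T13 ∧ T19 = T19

T19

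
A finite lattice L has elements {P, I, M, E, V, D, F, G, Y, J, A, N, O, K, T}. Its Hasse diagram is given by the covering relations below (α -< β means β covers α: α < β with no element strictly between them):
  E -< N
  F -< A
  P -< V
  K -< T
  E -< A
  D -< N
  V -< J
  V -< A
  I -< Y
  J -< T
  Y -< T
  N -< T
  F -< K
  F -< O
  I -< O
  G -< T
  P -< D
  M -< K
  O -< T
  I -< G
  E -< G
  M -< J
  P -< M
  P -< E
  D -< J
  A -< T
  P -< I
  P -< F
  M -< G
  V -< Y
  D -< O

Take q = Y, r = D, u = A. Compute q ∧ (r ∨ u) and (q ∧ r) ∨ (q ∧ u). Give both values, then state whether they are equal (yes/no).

Y; V; no

r ∨ u = T, so q ∧ (r ∨ u) = Y ∧ T = Y.
q ∧ r = P and q ∧ u = V, so (q ∧ r) ∨ (q ∧ u) = P ∨ V = V.
Equal: no.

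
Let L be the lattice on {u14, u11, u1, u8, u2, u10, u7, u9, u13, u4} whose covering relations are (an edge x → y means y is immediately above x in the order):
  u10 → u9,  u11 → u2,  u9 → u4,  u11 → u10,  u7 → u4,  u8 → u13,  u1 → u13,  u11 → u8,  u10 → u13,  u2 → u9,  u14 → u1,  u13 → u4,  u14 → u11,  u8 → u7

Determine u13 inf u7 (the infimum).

Common lower bounds of {u13, u7}: u11, u14, u8.
The greatest among these is u8.

u8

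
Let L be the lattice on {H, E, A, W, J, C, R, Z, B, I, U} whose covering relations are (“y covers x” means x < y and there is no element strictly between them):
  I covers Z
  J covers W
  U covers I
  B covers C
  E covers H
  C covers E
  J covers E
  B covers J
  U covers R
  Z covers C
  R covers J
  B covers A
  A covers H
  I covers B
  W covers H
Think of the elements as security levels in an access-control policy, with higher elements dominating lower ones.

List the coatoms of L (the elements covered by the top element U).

The coatoms are exactly the elements covered by U: I, R.

I, R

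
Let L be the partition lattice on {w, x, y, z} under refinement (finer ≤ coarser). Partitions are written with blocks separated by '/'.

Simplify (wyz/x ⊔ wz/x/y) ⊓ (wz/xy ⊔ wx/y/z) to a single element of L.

wyz/x ∨ wz/x/y = wyz/x
wz/xy ∨ wx/y/z = wxyz
wyz/x ∧ wxyz = wyz/x

wyz/x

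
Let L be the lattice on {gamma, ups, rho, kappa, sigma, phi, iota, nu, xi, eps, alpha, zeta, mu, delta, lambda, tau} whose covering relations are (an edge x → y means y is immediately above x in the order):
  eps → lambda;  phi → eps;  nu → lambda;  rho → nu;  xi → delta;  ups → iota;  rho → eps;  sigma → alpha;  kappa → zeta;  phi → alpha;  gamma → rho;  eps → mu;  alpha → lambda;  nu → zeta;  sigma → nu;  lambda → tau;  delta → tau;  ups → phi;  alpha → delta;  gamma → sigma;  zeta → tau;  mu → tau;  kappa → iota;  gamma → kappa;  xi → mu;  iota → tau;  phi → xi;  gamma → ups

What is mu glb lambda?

Common lower bounds of {mu, lambda}: eps, gamma, phi, rho, ups.
The greatest among these is eps.

eps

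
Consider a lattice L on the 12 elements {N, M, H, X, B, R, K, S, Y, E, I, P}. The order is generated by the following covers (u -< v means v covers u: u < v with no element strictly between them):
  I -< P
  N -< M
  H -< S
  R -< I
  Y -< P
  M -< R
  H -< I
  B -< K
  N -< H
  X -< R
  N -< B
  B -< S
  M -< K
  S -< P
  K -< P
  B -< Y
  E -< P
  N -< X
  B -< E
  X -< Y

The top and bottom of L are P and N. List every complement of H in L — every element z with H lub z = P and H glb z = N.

Need z with H ∨ z = P and H ∧ z = N.
Checking each element gives: E, K, Y.

E, K, Y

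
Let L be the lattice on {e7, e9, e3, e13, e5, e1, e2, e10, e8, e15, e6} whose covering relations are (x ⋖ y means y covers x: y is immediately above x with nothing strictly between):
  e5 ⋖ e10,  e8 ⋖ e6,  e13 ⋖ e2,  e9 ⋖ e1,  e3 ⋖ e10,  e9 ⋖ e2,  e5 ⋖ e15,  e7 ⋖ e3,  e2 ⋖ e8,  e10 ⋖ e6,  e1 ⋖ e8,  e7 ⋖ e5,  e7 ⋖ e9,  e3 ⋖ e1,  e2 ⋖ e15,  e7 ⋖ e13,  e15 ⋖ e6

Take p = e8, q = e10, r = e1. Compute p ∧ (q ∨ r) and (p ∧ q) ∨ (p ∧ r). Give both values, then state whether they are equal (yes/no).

e8; e1; no

q ∨ r = e6, so p ∧ (q ∨ r) = e8 ∧ e6 = e8.
p ∧ q = e3 and p ∧ r = e1, so (p ∧ q) ∨ (p ∧ r) = e3 ∨ e1 = e1.
Equal: no.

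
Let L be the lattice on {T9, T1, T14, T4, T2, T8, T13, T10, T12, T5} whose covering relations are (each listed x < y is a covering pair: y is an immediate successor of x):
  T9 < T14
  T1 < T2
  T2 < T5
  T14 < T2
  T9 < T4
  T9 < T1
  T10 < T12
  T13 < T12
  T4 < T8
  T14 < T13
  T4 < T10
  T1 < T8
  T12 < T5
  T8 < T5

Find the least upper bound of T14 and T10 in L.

Common upper bounds of {T14, T10}: T12, T5.
The least among these is T12.

T12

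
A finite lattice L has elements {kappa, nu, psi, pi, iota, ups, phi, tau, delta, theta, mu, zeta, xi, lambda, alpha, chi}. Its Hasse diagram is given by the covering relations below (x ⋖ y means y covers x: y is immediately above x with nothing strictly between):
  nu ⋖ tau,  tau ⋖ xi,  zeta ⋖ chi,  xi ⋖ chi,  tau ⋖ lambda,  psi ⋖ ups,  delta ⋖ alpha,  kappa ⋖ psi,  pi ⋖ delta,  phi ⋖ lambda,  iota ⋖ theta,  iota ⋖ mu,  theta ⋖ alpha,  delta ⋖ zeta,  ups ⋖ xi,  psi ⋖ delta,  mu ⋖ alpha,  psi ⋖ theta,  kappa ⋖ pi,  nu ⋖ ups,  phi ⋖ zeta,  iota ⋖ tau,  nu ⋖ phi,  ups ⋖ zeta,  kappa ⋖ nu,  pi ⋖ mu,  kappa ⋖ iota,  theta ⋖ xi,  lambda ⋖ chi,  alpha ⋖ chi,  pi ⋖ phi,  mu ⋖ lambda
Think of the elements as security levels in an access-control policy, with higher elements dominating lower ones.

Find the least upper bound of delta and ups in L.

Common upper bounds of {delta, ups}: chi, zeta.
The least among these is zeta.

zeta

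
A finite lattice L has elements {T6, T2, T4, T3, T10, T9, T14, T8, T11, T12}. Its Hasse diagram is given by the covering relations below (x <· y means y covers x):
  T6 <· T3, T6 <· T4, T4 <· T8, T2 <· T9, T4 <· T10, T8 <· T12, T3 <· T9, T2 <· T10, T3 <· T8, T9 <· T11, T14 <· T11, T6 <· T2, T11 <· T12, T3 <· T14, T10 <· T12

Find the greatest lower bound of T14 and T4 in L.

T6

Common lower bounds of {T14, T4}: T6.
The greatest among these is T6.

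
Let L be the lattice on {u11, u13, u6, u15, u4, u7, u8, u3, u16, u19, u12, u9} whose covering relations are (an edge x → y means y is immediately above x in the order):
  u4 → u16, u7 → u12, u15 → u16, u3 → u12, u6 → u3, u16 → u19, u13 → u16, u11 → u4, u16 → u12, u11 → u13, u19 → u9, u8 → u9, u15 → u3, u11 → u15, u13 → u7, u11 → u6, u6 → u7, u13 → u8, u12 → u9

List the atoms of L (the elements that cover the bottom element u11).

The atoms are exactly the elements that cover u11: u13, u15, u4, u6.

u13, u15, u4, u6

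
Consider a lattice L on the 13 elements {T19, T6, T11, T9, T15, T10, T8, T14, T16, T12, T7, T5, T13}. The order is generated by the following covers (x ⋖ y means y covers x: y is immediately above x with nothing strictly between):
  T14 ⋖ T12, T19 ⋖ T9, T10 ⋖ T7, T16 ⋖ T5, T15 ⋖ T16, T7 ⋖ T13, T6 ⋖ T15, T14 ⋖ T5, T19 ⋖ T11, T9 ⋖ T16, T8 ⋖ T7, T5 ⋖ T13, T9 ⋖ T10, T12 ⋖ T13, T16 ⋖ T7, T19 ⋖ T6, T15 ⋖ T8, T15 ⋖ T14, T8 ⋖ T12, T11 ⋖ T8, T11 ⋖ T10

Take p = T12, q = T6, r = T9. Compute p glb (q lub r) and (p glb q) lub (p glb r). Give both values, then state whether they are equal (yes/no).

q lub r = T16, so p glb (q lub r) = T12 glb T16 = T15.
p glb q = T6 and p glb r = T19, so (p glb q) lub (p glb r) = T6 lub T19 = T6.
Equal: no.

T15; T6; no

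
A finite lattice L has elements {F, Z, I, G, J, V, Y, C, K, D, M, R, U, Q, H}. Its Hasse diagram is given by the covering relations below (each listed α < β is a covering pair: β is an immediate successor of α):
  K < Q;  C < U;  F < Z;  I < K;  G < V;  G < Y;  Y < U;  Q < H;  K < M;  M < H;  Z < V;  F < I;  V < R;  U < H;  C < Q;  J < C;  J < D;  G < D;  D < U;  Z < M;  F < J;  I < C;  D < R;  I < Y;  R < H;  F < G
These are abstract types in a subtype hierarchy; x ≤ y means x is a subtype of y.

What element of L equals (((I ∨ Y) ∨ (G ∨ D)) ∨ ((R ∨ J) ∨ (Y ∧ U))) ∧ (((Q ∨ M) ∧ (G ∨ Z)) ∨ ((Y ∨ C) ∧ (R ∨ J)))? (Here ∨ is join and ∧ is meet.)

R

I ∨ Y = Y
G ∨ D = D
Y ∨ D = U
R ∨ J = R
Y ∧ U = Y
R ∨ Y = H
U ∨ H = H
Q ∨ M = H
G ∨ Z = V
H ∧ V = V
Y ∨ C = U
R ∨ J = R
U ∧ R = D
V ∨ D = R
H ∧ R = R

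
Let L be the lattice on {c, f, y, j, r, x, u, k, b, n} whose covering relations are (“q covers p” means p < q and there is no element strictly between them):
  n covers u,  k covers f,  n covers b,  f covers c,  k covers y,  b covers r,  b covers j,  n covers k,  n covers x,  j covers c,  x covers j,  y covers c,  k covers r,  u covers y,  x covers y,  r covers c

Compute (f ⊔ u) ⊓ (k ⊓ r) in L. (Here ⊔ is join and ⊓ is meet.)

f ∨ u = n
k ∧ r = r
n ∧ r = r

r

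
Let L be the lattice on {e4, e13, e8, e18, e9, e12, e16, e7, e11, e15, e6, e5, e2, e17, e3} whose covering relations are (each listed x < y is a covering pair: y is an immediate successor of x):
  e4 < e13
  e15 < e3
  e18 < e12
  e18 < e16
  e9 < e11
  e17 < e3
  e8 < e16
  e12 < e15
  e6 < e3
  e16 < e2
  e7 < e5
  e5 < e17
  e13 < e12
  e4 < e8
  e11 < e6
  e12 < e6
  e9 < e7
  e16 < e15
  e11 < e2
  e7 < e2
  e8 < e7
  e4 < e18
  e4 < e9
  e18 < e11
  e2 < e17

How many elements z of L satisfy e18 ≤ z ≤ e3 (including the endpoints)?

The interval [e18, e3] = {e11, e12, e15, e16, e17, e18, e2, e3, e6}, which has 9 elements.

9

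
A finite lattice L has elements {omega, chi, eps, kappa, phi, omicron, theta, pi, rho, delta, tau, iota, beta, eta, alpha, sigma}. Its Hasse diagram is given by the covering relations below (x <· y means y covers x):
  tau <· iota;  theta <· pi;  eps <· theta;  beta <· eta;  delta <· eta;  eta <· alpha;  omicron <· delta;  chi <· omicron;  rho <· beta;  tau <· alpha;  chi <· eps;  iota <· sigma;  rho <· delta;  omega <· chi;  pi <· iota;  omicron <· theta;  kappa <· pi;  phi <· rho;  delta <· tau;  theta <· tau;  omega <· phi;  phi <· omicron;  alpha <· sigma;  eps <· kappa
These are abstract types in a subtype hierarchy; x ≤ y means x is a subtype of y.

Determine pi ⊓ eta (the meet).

Common lower bounds of {pi, eta}: chi, omega, omicron, phi.
The greatest among these is omicron.

omicron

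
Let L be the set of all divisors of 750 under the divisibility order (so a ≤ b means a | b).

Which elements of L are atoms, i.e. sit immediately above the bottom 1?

2, 3, 5

The atoms are exactly the elements that cover 1: 2, 3, 5.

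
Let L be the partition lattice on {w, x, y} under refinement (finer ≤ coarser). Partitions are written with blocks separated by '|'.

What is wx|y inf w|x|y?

w|x|y

Common lower bounds of {wx|y, w|x|y}: w|x|y.
The greatest among these is w|x|y.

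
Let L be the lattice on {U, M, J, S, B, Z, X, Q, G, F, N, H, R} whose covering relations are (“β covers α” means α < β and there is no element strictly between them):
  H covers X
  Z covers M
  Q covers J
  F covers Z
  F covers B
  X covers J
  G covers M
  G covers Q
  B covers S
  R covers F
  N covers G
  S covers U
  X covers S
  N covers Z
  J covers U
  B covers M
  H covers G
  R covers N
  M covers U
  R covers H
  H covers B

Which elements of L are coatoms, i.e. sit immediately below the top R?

The coatoms are exactly the elements covered by R: F, H, N.

F, H, N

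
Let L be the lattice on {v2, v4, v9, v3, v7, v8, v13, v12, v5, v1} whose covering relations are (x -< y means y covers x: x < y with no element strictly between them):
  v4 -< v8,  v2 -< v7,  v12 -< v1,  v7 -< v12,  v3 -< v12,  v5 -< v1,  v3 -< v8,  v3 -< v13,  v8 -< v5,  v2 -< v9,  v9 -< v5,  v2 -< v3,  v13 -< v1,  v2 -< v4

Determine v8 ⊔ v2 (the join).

Common upper bounds of {v8, v2}: v1, v5, v8.
The least among these is v8.

v8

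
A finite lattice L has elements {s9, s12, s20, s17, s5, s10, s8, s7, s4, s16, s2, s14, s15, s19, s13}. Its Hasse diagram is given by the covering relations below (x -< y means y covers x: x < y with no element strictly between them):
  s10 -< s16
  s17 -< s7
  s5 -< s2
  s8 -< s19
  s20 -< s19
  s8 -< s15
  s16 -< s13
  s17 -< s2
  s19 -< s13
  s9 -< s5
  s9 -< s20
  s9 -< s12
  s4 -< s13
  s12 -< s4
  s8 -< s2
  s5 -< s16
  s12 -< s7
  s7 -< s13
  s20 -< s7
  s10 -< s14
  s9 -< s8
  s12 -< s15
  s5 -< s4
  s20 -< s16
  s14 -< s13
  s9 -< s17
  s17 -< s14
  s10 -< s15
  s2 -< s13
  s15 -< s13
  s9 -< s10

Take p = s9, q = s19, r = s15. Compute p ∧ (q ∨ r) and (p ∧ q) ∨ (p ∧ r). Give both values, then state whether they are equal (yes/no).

q ∨ r = s13, so p ∧ (q ∨ r) = s9 ∧ s13 = s9.
p ∧ q = s9 and p ∧ r = s9, so (p ∧ q) ∨ (p ∧ r) = s9 ∨ s9 = s9.
Equal: yes.

s9; s9; yes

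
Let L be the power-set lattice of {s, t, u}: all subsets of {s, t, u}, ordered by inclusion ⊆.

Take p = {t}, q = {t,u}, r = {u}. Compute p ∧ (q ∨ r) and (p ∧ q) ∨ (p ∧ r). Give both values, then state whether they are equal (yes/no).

{t}; {t}; yes

q ∨ r = {t,u}, so p ∧ (q ∨ r) = {t} ∧ {t,u} = {t}.
p ∧ q = {t} and p ∧ r = {}, so (p ∧ q) ∨ (p ∧ r) = {t} ∨ {} = {t}.
Equal: yes.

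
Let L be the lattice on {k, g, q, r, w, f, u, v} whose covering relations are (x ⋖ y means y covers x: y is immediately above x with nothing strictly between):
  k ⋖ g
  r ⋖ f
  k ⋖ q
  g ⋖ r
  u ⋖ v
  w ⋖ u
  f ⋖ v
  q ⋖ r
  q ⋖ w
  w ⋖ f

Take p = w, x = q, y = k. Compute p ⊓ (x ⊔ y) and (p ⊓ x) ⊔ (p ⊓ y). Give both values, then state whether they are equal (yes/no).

x ⊔ y = q, so p ⊓ (x ⊔ y) = w ⊓ q = q.
p ⊓ x = q and p ⊓ y = k, so (p ⊓ x) ⊔ (p ⊓ y) = q ⊔ k = q.
Equal: yes.

q; q; yes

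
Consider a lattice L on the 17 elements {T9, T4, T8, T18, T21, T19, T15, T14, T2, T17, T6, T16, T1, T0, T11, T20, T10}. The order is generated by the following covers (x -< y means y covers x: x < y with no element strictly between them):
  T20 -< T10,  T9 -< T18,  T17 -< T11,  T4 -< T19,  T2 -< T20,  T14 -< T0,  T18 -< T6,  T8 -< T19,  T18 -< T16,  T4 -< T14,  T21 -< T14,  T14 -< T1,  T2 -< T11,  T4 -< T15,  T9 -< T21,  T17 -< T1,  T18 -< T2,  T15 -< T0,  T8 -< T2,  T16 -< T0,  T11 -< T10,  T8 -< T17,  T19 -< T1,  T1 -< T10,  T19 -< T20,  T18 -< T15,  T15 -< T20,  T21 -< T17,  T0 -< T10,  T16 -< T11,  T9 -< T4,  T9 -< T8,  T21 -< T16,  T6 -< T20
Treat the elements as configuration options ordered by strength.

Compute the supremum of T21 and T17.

T17

Common upper bounds of {T21, T17}: T1, T10, T11, T17.
The least among these is T17.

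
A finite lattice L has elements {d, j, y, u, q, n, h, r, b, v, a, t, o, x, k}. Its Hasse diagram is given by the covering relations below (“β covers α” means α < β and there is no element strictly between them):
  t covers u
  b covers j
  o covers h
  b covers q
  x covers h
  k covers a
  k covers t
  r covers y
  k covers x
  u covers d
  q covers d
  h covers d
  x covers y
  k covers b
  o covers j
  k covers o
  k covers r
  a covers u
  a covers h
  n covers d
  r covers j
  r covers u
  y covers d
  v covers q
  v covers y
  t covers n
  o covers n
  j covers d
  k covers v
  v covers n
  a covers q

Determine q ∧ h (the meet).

Common lower bounds of {q, h}: d.
The greatest among these is d.

d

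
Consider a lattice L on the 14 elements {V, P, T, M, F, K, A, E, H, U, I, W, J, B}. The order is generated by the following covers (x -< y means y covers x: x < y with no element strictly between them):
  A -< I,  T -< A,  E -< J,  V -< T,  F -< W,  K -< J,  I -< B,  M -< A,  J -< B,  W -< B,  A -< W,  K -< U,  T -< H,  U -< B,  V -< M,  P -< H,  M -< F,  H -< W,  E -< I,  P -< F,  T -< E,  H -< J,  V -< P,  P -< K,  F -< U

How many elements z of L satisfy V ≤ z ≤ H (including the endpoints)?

4

The interval [V, H] = {H, P, T, V}, which has 4 elements.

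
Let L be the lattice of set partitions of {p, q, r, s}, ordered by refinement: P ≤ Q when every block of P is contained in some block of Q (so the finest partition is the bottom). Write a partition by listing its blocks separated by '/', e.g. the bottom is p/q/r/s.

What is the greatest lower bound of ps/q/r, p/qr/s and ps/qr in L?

p/q/r/s

Common lower bounds of {ps/q/r, p/qr/s, ps/qr}: p/q/r/s.
The greatest among these is p/q/r/s.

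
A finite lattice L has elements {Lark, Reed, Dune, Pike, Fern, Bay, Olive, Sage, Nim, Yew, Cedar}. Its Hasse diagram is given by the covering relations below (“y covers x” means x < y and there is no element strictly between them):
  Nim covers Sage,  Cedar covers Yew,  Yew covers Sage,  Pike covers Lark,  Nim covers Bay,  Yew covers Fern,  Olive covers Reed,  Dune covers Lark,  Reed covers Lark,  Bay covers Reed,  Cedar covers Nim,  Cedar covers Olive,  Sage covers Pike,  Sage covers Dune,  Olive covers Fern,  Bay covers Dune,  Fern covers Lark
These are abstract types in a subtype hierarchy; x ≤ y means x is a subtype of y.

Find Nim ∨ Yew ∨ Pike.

Common upper bounds of {Nim, Yew, Pike}: Cedar.
The least among these is Cedar.

Cedar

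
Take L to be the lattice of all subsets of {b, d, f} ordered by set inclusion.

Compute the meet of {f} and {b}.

{}

Common lower bounds of {{f}, {b}}: {}.
The greatest among these is {}.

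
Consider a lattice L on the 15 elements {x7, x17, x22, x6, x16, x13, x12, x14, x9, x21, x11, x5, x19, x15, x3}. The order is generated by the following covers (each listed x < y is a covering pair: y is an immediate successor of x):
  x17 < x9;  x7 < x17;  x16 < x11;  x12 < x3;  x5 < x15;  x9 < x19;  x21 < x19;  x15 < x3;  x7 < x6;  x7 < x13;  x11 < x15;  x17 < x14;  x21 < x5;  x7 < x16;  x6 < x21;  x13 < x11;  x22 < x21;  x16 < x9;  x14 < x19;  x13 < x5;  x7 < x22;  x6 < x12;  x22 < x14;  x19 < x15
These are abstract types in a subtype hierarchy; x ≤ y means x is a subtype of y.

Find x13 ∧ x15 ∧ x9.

Common lower bounds of {x13, x15, x9}: x7.
The greatest among these is x7.

x7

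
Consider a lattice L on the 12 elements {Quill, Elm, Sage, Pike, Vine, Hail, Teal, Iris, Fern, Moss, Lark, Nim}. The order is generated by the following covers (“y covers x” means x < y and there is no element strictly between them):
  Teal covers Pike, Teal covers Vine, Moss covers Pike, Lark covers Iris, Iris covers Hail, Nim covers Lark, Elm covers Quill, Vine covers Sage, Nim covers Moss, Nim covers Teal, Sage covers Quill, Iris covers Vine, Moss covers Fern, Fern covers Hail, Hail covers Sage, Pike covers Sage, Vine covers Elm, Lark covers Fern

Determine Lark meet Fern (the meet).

Fern

Common lower bounds of {Lark, Fern}: Fern, Hail, Quill, Sage.
The greatest among these is Fern.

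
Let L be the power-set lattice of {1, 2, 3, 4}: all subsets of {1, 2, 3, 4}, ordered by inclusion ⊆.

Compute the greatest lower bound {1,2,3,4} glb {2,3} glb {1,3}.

{3}

Under ⊆, meet is intersection: {1,2,3,4} ∩ {2,3} ∩ {1,3} = {3}.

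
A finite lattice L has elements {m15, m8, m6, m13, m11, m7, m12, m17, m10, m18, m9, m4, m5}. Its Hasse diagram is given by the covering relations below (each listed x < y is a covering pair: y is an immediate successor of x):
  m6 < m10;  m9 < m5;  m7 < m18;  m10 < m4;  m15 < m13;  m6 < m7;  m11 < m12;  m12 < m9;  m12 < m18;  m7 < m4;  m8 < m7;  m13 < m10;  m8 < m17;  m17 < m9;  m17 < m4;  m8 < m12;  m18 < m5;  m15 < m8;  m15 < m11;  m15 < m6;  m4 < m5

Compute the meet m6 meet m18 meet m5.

Common lower bounds of {m6, m18, m5}: m15, m6.
The greatest among these is m6.

m6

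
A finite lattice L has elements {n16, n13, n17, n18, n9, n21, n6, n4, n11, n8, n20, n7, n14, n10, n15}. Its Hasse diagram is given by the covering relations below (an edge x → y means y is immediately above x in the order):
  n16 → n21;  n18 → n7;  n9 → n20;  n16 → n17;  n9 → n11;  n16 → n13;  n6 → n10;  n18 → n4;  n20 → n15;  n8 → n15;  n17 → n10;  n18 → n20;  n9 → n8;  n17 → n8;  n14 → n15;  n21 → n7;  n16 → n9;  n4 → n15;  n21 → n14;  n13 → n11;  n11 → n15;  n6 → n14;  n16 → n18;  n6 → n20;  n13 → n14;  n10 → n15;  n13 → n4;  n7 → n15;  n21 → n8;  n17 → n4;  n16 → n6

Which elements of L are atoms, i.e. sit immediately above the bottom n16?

n13, n17, n18, n21, n6, n9

The atoms are exactly the elements that cover n16: n13, n17, n18, n21, n6, n9.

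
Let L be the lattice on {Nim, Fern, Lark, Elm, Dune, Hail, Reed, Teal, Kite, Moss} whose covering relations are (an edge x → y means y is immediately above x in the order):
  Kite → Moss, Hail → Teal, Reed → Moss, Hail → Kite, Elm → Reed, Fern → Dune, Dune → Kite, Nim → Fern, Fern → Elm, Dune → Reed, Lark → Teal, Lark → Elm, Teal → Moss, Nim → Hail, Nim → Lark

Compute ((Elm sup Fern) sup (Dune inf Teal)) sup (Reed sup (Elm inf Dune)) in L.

Reed

Elm ∨ Fern = Elm
Dune ∧ Teal = Nim
Elm ∨ Nim = Elm
Elm ∧ Dune = Fern
Reed ∨ Fern = Reed
Elm ∨ Reed = Reed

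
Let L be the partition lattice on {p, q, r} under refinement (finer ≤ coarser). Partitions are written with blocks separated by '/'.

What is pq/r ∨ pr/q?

pqr

The join of pq/r and pr/q merges any blocks that overlap across the partitions, giving pqr.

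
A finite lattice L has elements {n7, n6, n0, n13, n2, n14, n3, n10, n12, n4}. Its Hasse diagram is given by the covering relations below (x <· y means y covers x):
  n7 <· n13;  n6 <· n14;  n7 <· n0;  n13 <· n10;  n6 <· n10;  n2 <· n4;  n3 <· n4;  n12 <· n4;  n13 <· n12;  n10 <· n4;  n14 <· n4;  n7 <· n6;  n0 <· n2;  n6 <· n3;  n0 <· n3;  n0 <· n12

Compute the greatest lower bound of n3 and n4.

n3

Common lower bounds of {n3, n4}: n0, n3, n6, n7.
The greatest among these is n3.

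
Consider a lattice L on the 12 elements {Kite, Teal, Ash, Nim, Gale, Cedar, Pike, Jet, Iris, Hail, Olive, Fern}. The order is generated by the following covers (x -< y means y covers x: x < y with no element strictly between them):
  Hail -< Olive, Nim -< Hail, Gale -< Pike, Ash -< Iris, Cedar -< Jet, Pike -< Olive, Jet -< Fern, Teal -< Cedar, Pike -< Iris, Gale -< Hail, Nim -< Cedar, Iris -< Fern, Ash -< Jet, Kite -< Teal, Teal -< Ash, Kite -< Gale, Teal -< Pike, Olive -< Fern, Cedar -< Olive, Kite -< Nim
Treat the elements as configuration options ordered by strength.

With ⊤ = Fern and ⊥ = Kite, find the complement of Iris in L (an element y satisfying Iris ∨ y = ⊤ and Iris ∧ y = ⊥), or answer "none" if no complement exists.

Need y with Iris ∨ y = Fern and Iris ∧ y = Kite.
Checking each element gives: Nim.

Nim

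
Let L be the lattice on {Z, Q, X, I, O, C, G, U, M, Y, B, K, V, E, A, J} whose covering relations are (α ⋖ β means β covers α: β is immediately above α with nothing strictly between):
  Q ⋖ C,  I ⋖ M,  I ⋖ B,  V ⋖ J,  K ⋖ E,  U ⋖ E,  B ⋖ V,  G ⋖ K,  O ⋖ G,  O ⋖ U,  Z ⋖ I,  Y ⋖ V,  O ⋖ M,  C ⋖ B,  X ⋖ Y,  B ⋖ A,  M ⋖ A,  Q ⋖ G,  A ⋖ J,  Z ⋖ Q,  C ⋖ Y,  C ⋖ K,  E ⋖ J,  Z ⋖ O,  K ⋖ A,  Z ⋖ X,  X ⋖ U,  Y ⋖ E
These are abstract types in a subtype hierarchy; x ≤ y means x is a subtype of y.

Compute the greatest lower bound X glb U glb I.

Z

Common lower bounds of {X, U, I}: Z.
The greatest among these is Z.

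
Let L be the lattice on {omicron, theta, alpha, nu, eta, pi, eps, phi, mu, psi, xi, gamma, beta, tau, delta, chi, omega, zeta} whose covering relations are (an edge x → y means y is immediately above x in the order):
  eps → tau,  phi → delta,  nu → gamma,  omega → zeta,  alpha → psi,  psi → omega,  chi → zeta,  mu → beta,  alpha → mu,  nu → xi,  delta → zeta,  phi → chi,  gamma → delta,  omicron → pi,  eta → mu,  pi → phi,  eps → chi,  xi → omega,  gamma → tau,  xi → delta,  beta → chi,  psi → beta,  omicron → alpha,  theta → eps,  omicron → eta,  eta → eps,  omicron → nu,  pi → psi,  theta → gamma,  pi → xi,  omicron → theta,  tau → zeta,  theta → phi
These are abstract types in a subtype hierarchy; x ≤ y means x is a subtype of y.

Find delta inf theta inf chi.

theta

Common lower bounds of {delta, theta, chi}: omicron, theta.
The greatest among these is theta.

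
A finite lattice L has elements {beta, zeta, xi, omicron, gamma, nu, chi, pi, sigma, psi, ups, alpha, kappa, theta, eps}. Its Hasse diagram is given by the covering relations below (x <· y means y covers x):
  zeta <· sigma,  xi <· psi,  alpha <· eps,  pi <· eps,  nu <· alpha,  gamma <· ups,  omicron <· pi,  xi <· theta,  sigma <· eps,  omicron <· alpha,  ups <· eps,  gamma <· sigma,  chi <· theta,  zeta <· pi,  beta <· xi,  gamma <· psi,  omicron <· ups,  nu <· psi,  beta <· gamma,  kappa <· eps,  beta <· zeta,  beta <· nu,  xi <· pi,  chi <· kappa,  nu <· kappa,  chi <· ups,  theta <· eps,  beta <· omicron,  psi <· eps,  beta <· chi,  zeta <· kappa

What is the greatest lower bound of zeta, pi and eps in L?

zeta

Common lower bounds of {zeta, pi, eps}: beta, zeta.
The greatest among these is zeta.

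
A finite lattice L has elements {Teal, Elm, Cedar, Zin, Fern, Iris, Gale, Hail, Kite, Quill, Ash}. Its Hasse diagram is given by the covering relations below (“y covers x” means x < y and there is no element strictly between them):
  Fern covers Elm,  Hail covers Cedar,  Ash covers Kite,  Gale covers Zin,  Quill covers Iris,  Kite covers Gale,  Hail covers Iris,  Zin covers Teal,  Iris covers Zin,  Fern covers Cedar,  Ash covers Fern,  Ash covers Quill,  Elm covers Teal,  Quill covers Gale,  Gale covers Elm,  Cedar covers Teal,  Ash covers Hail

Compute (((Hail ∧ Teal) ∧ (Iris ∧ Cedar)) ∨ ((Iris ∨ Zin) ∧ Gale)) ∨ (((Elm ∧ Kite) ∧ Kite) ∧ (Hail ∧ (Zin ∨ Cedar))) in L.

Hail ∧ Teal = Teal
Iris ∧ Cedar = Teal
Teal ∧ Teal = Teal
Iris ∨ Zin = Iris
Iris ∧ Gale = Zin
Teal ∨ Zin = Zin
Elm ∧ Kite = Elm
Elm ∧ Kite = Elm
Zin ∨ Cedar = Hail
Hail ∧ Hail = Hail
Elm ∧ Hail = Teal
Zin ∨ Teal = Zin

Zin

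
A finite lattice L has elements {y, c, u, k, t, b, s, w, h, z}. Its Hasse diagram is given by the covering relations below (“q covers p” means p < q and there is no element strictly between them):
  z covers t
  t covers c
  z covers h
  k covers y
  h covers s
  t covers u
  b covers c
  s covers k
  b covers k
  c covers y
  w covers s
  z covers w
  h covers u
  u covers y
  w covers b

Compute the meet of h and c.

Common lower bounds of {h, c}: y.
The greatest among these is y.

y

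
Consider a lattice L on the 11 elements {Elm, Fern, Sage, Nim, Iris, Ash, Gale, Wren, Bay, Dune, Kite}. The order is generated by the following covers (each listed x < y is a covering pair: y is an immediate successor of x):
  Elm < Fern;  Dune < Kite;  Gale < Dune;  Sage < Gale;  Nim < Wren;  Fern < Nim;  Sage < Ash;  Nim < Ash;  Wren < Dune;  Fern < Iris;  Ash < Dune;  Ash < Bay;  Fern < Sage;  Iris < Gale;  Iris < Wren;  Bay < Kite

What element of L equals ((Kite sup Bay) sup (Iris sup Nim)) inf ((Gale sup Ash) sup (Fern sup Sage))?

Dune

Kite ∨ Bay = Kite
Iris ∨ Nim = Wren
Kite ∨ Wren = Kite
Gale ∨ Ash = Dune
Fern ∨ Sage = Sage
Dune ∨ Sage = Dune
Kite ∧ Dune = Dune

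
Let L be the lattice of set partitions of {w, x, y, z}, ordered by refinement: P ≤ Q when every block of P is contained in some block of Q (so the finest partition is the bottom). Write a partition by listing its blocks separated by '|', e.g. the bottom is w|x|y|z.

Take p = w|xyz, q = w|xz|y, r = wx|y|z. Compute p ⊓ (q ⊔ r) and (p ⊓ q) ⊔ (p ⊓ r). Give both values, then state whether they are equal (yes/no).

q ⊔ r = wxz|y, so p ⊓ (q ⊔ r) = w|xyz ⊓ wxz|y = w|xz|y.
p ⊓ q = w|xz|y and p ⊓ r = w|x|y|z, so (p ⊓ q) ⊔ (p ⊓ r) = w|xz|y ⊔ w|x|y|z = w|xz|y.
Equal: yes.

w|xz|y; w|xz|y; yes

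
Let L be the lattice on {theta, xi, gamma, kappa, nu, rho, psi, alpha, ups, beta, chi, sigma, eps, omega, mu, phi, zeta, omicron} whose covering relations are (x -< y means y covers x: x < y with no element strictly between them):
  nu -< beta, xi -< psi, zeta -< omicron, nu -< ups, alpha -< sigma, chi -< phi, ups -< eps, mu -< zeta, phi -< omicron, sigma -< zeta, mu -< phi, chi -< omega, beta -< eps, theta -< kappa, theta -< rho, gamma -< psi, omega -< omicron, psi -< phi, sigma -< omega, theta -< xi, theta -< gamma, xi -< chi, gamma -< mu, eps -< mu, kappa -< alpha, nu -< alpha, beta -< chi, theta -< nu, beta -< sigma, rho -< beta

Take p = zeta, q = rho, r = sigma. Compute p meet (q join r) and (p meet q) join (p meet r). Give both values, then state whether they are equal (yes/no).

sigma; sigma; yes

q join r = sigma, so p meet (q join r) = zeta meet sigma = sigma.
p meet q = rho and p meet r = sigma, so (p meet q) join (p meet r) = rho join sigma = sigma.
Equal: yes.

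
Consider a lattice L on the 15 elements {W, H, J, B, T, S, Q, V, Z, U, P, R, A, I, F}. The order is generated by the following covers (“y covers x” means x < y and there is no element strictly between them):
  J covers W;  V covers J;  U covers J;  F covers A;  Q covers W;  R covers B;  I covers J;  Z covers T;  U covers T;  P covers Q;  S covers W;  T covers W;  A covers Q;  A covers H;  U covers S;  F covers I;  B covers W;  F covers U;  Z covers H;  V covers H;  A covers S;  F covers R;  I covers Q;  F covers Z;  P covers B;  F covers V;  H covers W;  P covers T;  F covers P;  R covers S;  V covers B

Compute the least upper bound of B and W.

B

Common upper bounds of {B, W}: B, F, P, R, V.
The least among these is B.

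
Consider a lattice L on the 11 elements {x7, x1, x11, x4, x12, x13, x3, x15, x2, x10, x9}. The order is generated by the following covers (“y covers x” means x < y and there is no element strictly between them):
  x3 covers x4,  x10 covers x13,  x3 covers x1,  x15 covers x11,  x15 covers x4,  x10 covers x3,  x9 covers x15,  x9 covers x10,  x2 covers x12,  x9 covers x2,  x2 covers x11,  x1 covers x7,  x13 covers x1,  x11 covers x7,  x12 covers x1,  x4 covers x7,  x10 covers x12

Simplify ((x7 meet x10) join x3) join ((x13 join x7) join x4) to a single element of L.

x7 ∧ x10 = x7
x7 ∨ x3 = x3
x13 ∨ x7 = x13
x13 ∨ x4 = x10
x3 ∨ x10 = x10

x10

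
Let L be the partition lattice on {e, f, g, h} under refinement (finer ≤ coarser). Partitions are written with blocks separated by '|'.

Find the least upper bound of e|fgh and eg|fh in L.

efgh

The join of e|fgh and eg|fh merges any blocks that overlap across the partitions, giving efgh.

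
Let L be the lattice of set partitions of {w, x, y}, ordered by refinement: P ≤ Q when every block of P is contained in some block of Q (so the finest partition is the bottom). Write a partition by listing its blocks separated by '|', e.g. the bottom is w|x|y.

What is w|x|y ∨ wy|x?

The join of w|x|y and wy|x merges any blocks that overlap across the partitions, giving wy|x.

wy|x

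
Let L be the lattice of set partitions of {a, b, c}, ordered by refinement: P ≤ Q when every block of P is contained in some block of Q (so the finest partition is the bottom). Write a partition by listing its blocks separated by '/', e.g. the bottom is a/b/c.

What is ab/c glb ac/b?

a/b/c

The meet (common refinement) of ab/c and ac/b intersects blocks pairwise, giving a/b/c.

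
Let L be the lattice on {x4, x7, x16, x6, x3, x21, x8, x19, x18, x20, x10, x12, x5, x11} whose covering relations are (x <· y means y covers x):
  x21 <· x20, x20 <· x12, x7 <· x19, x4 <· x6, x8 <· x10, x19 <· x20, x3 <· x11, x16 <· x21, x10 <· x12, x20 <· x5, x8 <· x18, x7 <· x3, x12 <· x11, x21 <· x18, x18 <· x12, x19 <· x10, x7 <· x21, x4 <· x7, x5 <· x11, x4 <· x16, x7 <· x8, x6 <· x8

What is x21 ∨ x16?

x21

Common upper bounds of {x21, x16}: x11, x12, x18, x20, x21, x5.
The least among these is x21.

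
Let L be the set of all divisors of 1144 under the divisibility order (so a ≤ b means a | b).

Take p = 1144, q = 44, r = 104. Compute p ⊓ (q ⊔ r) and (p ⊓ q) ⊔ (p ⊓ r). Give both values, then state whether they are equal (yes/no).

q ⊔ r = 1144, so p ⊓ (q ⊔ r) = 1144 ⊓ 1144 = 1144.
p ⊓ q = 44 and p ⊓ r = 104, so (p ⊓ q) ⊔ (p ⊓ r) = 44 ⊔ 104 = 1144.
Equal: yes.

1144; 1144; yes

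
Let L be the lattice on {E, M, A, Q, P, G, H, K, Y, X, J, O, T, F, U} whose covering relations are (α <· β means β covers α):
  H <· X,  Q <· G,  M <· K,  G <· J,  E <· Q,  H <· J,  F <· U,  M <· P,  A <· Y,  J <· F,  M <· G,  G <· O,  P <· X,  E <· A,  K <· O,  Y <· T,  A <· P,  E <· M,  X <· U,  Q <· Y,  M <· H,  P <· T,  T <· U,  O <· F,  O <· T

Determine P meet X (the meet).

Common lower bounds of {P, X}: A, E, M, P.
The greatest among these is P.

P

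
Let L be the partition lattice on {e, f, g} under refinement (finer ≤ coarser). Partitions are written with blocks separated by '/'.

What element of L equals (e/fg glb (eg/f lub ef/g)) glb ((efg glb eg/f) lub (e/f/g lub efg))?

e/fg

eg/f ∨ ef/g = efg
e/fg ∧ efg = e/fg
efg ∧ eg/f = eg/f
e/f/g ∨ efg = efg
eg/f ∨ efg = efg
e/fg ∧ efg = e/fg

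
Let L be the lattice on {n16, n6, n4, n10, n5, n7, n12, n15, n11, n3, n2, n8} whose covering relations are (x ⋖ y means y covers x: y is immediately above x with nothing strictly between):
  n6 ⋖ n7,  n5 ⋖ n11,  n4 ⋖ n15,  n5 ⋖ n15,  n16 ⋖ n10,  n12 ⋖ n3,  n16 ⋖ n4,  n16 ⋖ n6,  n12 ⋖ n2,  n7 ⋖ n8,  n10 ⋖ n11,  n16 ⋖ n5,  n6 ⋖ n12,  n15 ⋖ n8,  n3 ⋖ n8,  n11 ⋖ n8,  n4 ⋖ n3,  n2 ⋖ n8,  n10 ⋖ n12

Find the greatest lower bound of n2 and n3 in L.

n12

Common lower bounds of {n2, n3}: n10, n12, n16, n6.
The greatest among these is n12.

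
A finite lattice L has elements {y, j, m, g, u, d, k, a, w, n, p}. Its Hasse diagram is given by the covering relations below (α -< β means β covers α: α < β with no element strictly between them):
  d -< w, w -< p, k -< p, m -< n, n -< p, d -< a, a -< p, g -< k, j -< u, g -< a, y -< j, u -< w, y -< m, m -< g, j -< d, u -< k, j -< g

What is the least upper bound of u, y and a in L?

Common upper bounds of {u, y, a}: p.
The least among these is p.

p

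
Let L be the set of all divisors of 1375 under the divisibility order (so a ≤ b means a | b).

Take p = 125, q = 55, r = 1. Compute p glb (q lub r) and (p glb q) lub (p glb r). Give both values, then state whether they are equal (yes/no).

q lub r = 55, so p glb (q lub r) = 125 glb 55 = 5.
p glb q = 5 and p glb r = 1, so (p glb q) lub (p glb r) = 5 lub 1 = 5.
Equal: yes.

5; 5; yes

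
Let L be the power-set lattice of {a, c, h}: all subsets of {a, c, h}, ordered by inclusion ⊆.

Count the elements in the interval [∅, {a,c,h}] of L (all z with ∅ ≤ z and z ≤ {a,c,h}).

The interval [∅, {a,c,h}] = {{a,c,h}, {a,c}, {a,h}, {a}, {c,h}, {c}, {h}, ∅}, which has 8 elements.

8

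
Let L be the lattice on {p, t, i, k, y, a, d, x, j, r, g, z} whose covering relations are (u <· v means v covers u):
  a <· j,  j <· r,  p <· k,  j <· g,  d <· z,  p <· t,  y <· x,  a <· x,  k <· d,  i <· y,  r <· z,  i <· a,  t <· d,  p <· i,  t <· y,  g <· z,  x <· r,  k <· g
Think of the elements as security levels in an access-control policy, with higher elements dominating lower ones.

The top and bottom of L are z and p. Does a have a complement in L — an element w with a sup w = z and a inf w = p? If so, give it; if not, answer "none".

d

Need w with a ∨ w = z and a ∧ w = p.
Checking each element gives: d.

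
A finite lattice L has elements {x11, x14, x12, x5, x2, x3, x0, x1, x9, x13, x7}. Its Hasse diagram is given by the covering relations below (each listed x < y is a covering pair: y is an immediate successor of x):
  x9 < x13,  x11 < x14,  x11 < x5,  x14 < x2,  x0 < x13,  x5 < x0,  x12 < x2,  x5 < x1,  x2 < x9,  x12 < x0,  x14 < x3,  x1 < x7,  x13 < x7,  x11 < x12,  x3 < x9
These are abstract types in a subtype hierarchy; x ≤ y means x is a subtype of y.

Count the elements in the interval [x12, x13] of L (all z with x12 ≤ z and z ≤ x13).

5

The interval [x12, x13] = {x0, x12, x13, x2, x9}, which has 5 elements.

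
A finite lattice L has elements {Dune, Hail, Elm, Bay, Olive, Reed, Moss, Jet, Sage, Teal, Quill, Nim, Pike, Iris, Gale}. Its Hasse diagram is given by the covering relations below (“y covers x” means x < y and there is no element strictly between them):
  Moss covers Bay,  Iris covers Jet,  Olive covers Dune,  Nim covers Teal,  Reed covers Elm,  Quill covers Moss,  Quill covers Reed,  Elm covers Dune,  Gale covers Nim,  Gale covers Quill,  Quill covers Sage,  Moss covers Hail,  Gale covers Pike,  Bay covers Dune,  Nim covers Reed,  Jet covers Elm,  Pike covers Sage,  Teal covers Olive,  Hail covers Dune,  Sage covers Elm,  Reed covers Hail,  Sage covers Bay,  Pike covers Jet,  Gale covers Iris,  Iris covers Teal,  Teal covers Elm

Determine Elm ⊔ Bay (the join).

Common upper bounds of {Elm, Bay}: Gale, Pike, Quill, Sage.
The least among these is Sage.

Sage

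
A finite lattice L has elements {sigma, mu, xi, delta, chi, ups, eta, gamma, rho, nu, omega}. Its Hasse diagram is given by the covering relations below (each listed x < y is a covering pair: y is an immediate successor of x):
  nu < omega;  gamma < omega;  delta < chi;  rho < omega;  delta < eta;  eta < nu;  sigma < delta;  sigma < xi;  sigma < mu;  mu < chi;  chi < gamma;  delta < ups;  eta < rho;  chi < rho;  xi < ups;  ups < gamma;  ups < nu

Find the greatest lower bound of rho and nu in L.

eta

Common lower bounds of {rho, nu}: delta, eta, sigma.
The greatest among these is eta.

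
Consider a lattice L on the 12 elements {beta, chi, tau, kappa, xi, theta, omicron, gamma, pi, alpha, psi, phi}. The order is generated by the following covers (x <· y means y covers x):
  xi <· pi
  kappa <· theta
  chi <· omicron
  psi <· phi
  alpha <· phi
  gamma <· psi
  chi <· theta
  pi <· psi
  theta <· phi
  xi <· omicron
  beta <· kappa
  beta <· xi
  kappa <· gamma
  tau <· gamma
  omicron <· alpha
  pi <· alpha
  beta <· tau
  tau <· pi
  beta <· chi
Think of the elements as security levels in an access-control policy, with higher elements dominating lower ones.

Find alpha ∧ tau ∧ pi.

Common lower bounds of {alpha, tau, pi}: beta, tau.
The greatest among these is tau.

tau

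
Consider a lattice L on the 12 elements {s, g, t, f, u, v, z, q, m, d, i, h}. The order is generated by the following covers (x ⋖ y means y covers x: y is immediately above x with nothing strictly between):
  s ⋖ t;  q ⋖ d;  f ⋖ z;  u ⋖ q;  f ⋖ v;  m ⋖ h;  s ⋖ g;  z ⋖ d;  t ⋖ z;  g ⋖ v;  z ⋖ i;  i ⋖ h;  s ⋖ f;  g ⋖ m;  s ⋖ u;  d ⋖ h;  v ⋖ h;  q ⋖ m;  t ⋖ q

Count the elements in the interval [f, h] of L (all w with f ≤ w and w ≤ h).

6

The interval [f, h] = {d, f, h, i, v, z}, which has 6 elements.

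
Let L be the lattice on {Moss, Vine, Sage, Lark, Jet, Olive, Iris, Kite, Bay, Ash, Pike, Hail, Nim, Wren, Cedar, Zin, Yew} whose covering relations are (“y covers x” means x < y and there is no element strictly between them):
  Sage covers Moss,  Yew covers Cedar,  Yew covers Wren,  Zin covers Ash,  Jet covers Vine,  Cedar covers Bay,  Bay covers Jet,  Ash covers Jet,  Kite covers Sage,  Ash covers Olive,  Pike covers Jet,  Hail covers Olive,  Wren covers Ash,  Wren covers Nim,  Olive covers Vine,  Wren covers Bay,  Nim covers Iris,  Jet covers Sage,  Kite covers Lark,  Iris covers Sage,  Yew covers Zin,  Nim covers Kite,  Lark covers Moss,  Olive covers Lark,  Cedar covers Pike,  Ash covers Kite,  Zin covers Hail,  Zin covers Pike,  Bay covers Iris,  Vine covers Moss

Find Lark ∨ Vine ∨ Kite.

Common upper bounds of {Lark, Vine, Kite}: Ash, Wren, Yew, Zin.
The least among these is Ash.

Ash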